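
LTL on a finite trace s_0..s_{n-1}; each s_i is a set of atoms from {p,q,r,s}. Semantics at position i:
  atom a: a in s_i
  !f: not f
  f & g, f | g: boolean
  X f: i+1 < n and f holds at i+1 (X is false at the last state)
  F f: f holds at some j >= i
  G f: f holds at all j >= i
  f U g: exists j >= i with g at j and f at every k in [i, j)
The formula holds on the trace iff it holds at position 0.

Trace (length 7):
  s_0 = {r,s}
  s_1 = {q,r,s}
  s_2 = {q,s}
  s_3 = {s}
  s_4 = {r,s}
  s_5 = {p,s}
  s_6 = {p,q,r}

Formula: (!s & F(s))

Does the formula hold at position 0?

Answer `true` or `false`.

Answer: false

Derivation:
s_0={r,s}: (!s & F(s))=False !s=False s=True F(s)=True
s_1={q,r,s}: (!s & F(s))=False !s=False s=True F(s)=True
s_2={q,s}: (!s & F(s))=False !s=False s=True F(s)=True
s_3={s}: (!s & F(s))=False !s=False s=True F(s)=True
s_4={r,s}: (!s & F(s))=False !s=False s=True F(s)=True
s_5={p,s}: (!s & F(s))=False !s=False s=True F(s)=True
s_6={p,q,r}: (!s & F(s))=False !s=True s=False F(s)=False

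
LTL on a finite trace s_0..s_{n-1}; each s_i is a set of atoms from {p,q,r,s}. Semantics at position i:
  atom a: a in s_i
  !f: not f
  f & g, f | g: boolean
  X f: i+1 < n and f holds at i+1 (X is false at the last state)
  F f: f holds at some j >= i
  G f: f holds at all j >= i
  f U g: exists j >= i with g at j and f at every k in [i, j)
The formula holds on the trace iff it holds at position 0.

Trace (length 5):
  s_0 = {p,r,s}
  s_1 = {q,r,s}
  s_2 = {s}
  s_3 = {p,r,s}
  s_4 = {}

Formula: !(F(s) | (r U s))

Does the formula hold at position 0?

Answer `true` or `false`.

Answer: false

Derivation:
s_0={p,r,s}: !(F(s) | (r U s))=False (F(s) | (r U s))=True F(s)=True s=True (r U s)=True r=True
s_1={q,r,s}: !(F(s) | (r U s))=False (F(s) | (r U s))=True F(s)=True s=True (r U s)=True r=True
s_2={s}: !(F(s) | (r U s))=False (F(s) | (r U s))=True F(s)=True s=True (r U s)=True r=False
s_3={p,r,s}: !(F(s) | (r U s))=False (F(s) | (r U s))=True F(s)=True s=True (r U s)=True r=True
s_4={}: !(F(s) | (r U s))=True (F(s) | (r U s))=False F(s)=False s=False (r U s)=False r=False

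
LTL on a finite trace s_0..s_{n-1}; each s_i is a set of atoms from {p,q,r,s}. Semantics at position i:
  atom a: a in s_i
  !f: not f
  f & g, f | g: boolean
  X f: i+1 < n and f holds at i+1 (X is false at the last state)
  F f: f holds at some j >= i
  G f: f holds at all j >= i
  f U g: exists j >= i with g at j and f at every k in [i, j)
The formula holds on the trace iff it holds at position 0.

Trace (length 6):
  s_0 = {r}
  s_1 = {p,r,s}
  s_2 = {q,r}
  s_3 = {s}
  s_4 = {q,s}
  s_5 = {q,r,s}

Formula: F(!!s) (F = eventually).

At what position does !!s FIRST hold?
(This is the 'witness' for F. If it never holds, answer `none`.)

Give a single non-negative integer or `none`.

s_0={r}: !!s=False !s=True s=False
s_1={p,r,s}: !!s=True !s=False s=True
s_2={q,r}: !!s=False !s=True s=False
s_3={s}: !!s=True !s=False s=True
s_4={q,s}: !!s=True !s=False s=True
s_5={q,r,s}: !!s=True !s=False s=True
F(!!s) holds; first witness at position 1.

Answer: 1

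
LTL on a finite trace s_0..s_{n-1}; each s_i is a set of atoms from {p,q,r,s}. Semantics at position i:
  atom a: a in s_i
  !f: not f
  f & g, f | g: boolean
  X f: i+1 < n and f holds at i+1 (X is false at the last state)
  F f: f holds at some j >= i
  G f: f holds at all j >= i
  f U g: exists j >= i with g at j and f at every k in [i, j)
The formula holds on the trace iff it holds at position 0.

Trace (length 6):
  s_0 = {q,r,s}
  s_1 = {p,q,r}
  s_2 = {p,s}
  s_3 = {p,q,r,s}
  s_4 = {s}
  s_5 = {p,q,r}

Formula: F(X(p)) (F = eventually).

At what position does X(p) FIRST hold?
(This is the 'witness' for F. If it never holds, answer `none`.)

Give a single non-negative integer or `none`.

s_0={q,r,s}: X(p)=True p=False
s_1={p,q,r}: X(p)=True p=True
s_2={p,s}: X(p)=True p=True
s_3={p,q,r,s}: X(p)=False p=True
s_4={s}: X(p)=True p=False
s_5={p,q,r}: X(p)=False p=True
F(X(p)) holds; first witness at position 0.

Answer: 0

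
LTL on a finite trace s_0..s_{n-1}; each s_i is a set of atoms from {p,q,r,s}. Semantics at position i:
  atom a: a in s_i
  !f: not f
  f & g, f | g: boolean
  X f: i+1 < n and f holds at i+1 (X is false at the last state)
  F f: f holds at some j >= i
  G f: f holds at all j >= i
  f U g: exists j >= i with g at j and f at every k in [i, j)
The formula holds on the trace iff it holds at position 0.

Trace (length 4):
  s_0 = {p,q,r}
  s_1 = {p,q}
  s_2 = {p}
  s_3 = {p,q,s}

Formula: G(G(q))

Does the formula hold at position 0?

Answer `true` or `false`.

Answer: false

Derivation:
s_0={p,q,r}: G(G(q))=False G(q)=False q=True
s_1={p,q}: G(G(q))=False G(q)=False q=True
s_2={p}: G(G(q))=False G(q)=False q=False
s_3={p,q,s}: G(G(q))=True G(q)=True q=True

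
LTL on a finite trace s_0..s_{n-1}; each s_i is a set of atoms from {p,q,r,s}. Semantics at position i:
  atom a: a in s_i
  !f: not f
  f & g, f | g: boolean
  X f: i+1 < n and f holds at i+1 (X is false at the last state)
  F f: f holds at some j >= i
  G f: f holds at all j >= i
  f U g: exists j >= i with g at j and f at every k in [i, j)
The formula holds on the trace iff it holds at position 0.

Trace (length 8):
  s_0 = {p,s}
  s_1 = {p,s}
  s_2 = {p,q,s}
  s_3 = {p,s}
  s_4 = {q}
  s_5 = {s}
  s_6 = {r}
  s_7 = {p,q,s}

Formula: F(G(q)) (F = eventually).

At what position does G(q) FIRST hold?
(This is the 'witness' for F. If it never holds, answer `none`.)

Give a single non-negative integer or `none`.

s_0={p,s}: G(q)=False q=False
s_1={p,s}: G(q)=False q=False
s_2={p,q,s}: G(q)=False q=True
s_3={p,s}: G(q)=False q=False
s_4={q}: G(q)=False q=True
s_5={s}: G(q)=False q=False
s_6={r}: G(q)=False q=False
s_7={p,q,s}: G(q)=True q=True
F(G(q)) holds; first witness at position 7.

Answer: 7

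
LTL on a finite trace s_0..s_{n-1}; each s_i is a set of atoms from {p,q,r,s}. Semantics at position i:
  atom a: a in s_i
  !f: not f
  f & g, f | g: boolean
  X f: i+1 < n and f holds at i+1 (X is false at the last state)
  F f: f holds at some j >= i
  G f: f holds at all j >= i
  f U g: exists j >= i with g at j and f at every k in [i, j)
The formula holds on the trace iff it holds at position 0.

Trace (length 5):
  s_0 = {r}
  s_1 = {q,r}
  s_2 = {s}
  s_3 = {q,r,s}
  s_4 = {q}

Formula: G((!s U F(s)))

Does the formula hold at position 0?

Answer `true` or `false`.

Answer: false

Derivation:
s_0={r}: G((!s U F(s)))=False (!s U F(s))=True !s=True s=False F(s)=True
s_1={q,r}: G((!s U F(s)))=False (!s U F(s))=True !s=True s=False F(s)=True
s_2={s}: G((!s U F(s)))=False (!s U F(s))=True !s=False s=True F(s)=True
s_3={q,r,s}: G((!s U F(s)))=False (!s U F(s))=True !s=False s=True F(s)=True
s_4={q}: G((!s U F(s)))=False (!s U F(s))=False !s=True s=False F(s)=False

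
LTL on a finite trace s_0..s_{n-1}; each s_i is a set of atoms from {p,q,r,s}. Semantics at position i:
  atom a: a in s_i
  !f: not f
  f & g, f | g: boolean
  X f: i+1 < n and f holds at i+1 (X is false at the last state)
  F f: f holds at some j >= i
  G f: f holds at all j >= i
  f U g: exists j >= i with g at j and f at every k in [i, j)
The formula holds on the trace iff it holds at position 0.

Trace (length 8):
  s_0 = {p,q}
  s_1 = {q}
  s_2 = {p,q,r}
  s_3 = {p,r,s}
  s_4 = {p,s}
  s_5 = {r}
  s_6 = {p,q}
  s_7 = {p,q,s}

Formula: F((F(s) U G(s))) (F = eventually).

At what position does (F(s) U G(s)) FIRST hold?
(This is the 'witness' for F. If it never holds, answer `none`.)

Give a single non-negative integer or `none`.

s_0={p,q}: (F(s) U G(s))=True F(s)=True s=False G(s)=False
s_1={q}: (F(s) U G(s))=True F(s)=True s=False G(s)=False
s_2={p,q,r}: (F(s) U G(s))=True F(s)=True s=False G(s)=False
s_3={p,r,s}: (F(s) U G(s))=True F(s)=True s=True G(s)=False
s_4={p,s}: (F(s) U G(s))=True F(s)=True s=True G(s)=False
s_5={r}: (F(s) U G(s))=True F(s)=True s=False G(s)=False
s_6={p,q}: (F(s) U G(s))=True F(s)=True s=False G(s)=False
s_7={p,q,s}: (F(s) U G(s))=True F(s)=True s=True G(s)=True
F((F(s) U G(s))) holds; first witness at position 0.

Answer: 0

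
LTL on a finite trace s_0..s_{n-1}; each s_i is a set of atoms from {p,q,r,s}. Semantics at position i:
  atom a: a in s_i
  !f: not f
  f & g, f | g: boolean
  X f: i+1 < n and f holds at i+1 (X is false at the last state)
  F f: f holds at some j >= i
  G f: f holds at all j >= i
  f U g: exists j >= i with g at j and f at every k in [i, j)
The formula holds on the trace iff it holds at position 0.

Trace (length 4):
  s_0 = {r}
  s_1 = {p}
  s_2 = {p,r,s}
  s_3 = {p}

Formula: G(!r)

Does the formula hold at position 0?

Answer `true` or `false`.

Answer: false

Derivation:
s_0={r}: G(!r)=False !r=False r=True
s_1={p}: G(!r)=False !r=True r=False
s_2={p,r,s}: G(!r)=False !r=False r=True
s_3={p}: G(!r)=True !r=True r=False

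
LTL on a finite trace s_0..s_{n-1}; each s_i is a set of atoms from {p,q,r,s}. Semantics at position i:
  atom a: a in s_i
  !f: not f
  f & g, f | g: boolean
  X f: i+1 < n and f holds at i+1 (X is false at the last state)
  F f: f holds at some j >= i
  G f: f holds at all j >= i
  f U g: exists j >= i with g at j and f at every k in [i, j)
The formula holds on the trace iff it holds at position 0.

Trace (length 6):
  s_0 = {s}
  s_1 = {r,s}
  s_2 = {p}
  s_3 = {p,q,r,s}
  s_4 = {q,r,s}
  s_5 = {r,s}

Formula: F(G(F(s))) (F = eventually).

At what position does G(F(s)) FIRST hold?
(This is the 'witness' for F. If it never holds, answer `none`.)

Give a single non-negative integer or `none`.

s_0={s}: G(F(s))=True F(s)=True s=True
s_1={r,s}: G(F(s))=True F(s)=True s=True
s_2={p}: G(F(s))=True F(s)=True s=False
s_3={p,q,r,s}: G(F(s))=True F(s)=True s=True
s_4={q,r,s}: G(F(s))=True F(s)=True s=True
s_5={r,s}: G(F(s))=True F(s)=True s=True
F(G(F(s))) holds; first witness at position 0.

Answer: 0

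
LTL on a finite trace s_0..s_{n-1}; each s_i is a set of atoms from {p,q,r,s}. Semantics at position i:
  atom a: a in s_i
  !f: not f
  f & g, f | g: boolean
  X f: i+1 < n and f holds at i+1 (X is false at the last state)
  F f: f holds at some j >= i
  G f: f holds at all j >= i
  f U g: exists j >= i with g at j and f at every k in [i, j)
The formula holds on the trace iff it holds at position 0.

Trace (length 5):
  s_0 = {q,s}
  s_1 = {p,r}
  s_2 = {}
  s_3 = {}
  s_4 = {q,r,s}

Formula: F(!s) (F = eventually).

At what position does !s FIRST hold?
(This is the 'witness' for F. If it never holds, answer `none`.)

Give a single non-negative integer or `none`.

s_0={q,s}: !s=False s=True
s_1={p,r}: !s=True s=False
s_2={}: !s=True s=False
s_3={}: !s=True s=False
s_4={q,r,s}: !s=False s=True
F(!s) holds; first witness at position 1.

Answer: 1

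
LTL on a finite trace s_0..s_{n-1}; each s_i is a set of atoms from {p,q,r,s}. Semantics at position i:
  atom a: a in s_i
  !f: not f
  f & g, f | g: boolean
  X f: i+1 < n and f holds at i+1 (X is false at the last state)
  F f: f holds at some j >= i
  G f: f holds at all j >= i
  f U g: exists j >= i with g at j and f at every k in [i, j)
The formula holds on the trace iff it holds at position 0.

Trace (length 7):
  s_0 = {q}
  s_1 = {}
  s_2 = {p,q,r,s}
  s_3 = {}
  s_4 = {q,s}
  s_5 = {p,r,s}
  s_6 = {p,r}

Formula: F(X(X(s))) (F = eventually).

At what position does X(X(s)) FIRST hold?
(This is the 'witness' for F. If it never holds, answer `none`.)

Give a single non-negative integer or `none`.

s_0={q}: X(X(s))=True X(s)=False s=False
s_1={}: X(X(s))=False X(s)=True s=False
s_2={p,q,r,s}: X(X(s))=True X(s)=False s=True
s_3={}: X(X(s))=True X(s)=True s=False
s_4={q,s}: X(X(s))=False X(s)=True s=True
s_5={p,r,s}: X(X(s))=False X(s)=False s=True
s_6={p,r}: X(X(s))=False X(s)=False s=False
F(X(X(s))) holds; first witness at position 0.

Answer: 0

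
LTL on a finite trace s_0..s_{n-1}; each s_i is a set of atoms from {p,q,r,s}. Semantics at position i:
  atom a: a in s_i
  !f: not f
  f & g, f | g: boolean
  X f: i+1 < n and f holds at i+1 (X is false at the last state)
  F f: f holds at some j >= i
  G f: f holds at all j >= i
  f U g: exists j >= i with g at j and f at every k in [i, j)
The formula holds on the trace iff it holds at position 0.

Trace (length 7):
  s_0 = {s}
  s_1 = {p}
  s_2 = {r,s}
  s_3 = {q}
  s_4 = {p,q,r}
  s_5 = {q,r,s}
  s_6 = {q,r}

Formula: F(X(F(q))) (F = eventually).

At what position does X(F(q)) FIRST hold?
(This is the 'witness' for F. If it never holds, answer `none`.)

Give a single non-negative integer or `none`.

s_0={s}: X(F(q))=True F(q)=True q=False
s_1={p}: X(F(q))=True F(q)=True q=False
s_2={r,s}: X(F(q))=True F(q)=True q=False
s_3={q}: X(F(q))=True F(q)=True q=True
s_4={p,q,r}: X(F(q))=True F(q)=True q=True
s_5={q,r,s}: X(F(q))=True F(q)=True q=True
s_6={q,r}: X(F(q))=False F(q)=True q=True
F(X(F(q))) holds; first witness at position 0.

Answer: 0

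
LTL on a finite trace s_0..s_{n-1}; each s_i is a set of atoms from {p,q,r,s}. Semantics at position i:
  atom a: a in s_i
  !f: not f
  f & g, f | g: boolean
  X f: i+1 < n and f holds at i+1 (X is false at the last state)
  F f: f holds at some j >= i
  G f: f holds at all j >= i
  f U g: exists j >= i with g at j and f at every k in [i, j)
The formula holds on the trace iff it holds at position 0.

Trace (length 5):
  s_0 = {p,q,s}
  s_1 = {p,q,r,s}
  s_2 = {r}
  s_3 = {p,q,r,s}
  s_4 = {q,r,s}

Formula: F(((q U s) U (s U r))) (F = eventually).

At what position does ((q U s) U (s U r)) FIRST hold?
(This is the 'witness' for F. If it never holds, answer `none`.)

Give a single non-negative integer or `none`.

Answer: 0

Derivation:
s_0={p,q,s}: ((q U s) U (s U r))=True (q U s)=True q=True s=True (s U r)=True r=False
s_1={p,q,r,s}: ((q U s) U (s U r))=True (q U s)=True q=True s=True (s U r)=True r=True
s_2={r}: ((q U s) U (s U r))=True (q U s)=False q=False s=False (s U r)=True r=True
s_3={p,q,r,s}: ((q U s) U (s U r))=True (q U s)=True q=True s=True (s U r)=True r=True
s_4={q,r,s}: ((q U s) U (s U r))=True (q U s)=True q=True s=True (s U r)=True r=True
F(((q U s) U (s U r))) holds; first witness at position 0.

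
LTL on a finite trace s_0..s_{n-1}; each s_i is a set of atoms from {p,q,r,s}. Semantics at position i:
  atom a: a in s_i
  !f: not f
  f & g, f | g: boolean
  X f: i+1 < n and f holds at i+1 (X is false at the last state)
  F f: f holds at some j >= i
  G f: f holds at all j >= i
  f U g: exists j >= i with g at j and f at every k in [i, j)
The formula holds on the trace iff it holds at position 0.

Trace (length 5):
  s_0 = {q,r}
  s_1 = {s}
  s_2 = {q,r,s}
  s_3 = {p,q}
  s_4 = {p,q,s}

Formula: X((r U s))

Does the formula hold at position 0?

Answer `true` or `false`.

Answer: true

Derivation:
s_0={q,r}: X((r U s))=True (r U s)=True r=True s=False
s_1={s}: X((r U s))=True (r U s)=True r=False s=True
s_2={q,r,s}: X((r U s))=False (r U s)=True r=True s=True
s_3={p,q}: X((r U s))=True (r U s)=False r=False s=False
s_4={p,q,s}: X((r U s))=False (r U s)=True r=False s=True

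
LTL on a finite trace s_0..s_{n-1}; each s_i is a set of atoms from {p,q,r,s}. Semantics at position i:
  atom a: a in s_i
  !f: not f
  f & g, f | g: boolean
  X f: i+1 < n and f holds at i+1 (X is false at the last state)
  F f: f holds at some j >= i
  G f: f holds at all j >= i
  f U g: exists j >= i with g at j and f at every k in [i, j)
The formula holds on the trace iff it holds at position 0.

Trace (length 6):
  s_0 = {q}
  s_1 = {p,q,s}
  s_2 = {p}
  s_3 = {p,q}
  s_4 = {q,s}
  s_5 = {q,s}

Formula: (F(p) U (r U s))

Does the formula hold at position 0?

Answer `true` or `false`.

s_0={q}: (F(p) U (r U s))=True F(p)=True p=False (r U s)=False r=False s=False
s_1={p,q,s}: (F(p) U (r U s))=True F(p)=True p=True (r U s)=True r=False s=True
s_2={p}: (F(p) U (r U s))=True F(p)=True p=True (r U s)=False r=False s=False
s_3={p,q}: (F(p) U (r U s))=True F(p)=True p=True (r U s)=False r=False s=False
s_4={q,s}: (F(p) U (r U s))=True F(p)=False p=False (r U s)=True r=False s=True
s_5={q,s}: (F(p) U (r U s))=True F(p)=False p=False (r U s)=True r=False s=True

Answer: true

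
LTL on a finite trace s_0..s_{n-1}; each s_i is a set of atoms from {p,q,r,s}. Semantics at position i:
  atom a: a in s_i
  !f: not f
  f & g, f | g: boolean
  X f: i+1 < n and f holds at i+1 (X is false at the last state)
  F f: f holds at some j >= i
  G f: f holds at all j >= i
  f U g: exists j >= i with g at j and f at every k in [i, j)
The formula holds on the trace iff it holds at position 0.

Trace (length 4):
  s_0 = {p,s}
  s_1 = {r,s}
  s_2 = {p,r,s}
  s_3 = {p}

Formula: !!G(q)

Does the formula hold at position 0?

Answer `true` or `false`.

Answer: false

Derivation:
s_0={p,s}: !!G(q)=False !G(q)=True G(q)=False q=False
s_1={r,s}: !!G(q)=False !G(q)=True G(q)=False q=False
s_2={p,r,s}: !!G(q)=False !G(q)=True G(q)=False q=False
s_3={p}: !!G(q)=False !G(q)=True G(q)=False q=False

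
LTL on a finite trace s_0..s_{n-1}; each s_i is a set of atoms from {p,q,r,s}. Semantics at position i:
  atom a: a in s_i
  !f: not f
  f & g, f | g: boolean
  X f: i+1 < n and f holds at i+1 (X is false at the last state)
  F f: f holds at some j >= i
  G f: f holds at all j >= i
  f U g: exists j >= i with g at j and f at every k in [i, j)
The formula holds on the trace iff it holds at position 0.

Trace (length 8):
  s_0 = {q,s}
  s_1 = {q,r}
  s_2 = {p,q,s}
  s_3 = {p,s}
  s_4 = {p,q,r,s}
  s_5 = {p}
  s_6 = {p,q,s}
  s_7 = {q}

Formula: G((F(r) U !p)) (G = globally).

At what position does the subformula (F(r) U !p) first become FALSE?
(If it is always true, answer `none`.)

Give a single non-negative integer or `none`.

s_0={q,s}: (F(r) U !p)=True F(r)=True r=False !p=True p=False
s_1={q,r}: (F(r) U !p)=True F(r)=True r=True !p=True p=False
s_2={p,q,s}: (F(r) U !p)=False F(r)=True r=False !p=False p=True
s_3={p,s}: (F(r) U !p)=False F(r)=True r=False !p=False p=True
s_4={p,q,r,s}: (F(r) U !p)=False F(r)=True r=True !p=False p=True
s_5={p}: (F(r) U !p)=False F(r)=False r=False !p=False p=True
s_6={p,q,s}: (F(r) U !p)=False F(r)=False r=False !p=False p=True
s_7={q}: (F(r) U !p)=True F(r)=False r=False !p=True p=False
G((F(r) U !p)) holds globally = False
First violation at position 2.

Answer: 2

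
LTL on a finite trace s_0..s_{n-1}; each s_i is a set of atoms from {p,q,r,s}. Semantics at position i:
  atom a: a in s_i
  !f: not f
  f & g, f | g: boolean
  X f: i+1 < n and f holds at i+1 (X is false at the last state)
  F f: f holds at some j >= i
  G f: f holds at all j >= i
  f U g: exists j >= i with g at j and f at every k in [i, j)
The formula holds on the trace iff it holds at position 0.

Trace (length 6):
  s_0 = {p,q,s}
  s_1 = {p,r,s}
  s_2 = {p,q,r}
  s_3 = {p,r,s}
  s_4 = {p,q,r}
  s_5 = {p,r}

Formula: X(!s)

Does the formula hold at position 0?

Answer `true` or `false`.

Answer: false

Derivation:
s_0={p,q,s}: X(!s)=False !s=False s=True
s_1={p,r,s}: X(!s)=True !s=False s=True
s_2={p,q,r}: X(!s)=False !s=True s=False
s_3={p,r,s}: X(!s)=True !s=False s=True
s_4={p,q,r}: X(!s)=True !s=True s=False
s_5={p,r}: X(!s)=False !s=True s=False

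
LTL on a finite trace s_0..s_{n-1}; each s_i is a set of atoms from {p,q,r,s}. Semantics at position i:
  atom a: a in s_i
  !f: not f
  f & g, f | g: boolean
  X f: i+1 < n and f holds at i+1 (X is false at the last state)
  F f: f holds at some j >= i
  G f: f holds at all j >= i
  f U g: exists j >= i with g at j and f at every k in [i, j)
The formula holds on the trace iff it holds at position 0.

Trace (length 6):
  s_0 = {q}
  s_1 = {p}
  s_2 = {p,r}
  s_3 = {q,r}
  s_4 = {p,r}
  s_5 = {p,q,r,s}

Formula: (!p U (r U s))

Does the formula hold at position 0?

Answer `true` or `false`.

s_0={q}: (!p U (r U s))=False !p=True p=False (r U s)=False r=False s=False
s_1={p}: (!p U (r U s))=False !p=False p=True (r U s)=False r=False s=False
s_2={p,r}: (!p U (r U s))=True !p=False p=True (r U s)=True r=True s=False
s_3={q,r}: (!p U (r U s))=True !p=True p=False (r U s)=True r=True s=False
s_4={p,r}: (!p U (r U s))=True !p=False p=True (r U s)=True r=True s=False
s_5={p,q,r,s}: (!p U (r U s))=True !p=False p=True (r U s)=True r=True s=True

Answer: false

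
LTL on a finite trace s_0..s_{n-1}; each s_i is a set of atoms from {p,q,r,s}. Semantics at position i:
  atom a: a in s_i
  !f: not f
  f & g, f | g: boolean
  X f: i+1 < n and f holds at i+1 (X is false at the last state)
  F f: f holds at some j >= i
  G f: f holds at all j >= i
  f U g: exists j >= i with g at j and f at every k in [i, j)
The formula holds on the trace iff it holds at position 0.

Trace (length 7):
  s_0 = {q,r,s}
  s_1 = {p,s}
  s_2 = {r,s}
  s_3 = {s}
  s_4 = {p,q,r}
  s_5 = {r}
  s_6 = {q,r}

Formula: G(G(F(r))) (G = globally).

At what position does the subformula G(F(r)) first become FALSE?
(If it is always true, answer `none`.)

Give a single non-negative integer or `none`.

s_0={q,r,s}: G(F(r))=True F(r)=True r=True
s_1={p,s}: G(F(r))=True F(r)=True r=False
s_2={r,s}: G(F(r))=True F(r)=True r=True
s_3={s}: G(F(r))=True F(r)=True r=False
s_4={p,q,r}: G(F(r))=True F(r)=True r=True
s_5={r}: G(F(r))=True F(r)=True r=True
s_6={q,r}: G(F(r))=True F(r)=True r=True
G(G(F(r))) holds globally = True
No violation — formula holds at every position.

Answer: none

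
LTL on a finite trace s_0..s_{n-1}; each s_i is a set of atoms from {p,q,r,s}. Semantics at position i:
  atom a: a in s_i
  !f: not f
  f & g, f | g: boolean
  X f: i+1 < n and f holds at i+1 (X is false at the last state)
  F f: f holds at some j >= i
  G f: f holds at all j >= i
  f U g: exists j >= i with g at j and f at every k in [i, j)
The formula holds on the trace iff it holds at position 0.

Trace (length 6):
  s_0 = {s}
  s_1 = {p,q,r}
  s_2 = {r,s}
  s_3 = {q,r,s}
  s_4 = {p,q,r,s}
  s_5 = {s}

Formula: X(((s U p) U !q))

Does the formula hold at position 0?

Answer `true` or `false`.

Answer: true

Derivation:
s_0={s}: X(((s U p) U !q))=True ((s U p) U !q)=True (s U p)=True s=True p=False !q=True q=False
s_1={p,q,r}: X(((s U p) U !q))=True ((s U p) U !q)=True (s U p)=True s=False p=True !q=False q=True
s_2={r,s}: X(((s U p) U !q))=True ((s U p) U !q)=True (s U p)=True s=True p=False !q=True q=False
s_3={q,r,s}: X(((s U p) U !q))=True ((s U p) U !q)=True (s U p)=True s=True p=False !q=False q=True
s_4={p,q,r,s}: X(((s U p) U !q))=True ((s U p) U !q)=True (s U p)=True s=True p=True !q=False q=True
s_5={s}: X(((s U p) U !q))=False ((s U p) U !q)=True (s U p)=False s=True p=False !q=True q=False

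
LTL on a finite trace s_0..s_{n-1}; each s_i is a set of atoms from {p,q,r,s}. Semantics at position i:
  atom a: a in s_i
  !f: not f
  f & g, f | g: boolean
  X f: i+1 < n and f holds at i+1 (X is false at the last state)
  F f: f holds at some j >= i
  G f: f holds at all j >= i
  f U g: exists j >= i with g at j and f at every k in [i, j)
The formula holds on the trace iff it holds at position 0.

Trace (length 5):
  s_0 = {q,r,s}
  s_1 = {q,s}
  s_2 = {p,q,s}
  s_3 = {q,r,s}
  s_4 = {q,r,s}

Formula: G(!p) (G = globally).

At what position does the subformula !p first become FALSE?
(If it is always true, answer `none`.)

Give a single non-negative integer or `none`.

s_0={q,r,s}: !p=True p=False
s_1={q,s}: !p=True p=False
s_2={p,q,s}: !p=False p=True
s_3={q,r,s}: !p=True p=False
s_4={q,r,s}: !p=True p=False
G(!p) holds globally = False
First violation at position 2.

Answer: 2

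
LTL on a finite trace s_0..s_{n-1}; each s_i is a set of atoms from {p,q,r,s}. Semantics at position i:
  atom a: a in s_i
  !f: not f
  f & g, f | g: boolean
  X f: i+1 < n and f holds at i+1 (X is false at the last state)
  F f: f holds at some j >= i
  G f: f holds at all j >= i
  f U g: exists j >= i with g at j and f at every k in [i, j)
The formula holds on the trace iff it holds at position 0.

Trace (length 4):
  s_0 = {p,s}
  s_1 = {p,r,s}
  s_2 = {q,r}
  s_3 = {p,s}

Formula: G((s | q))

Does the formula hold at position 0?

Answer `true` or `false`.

Answer: true

Derivation:
s_0={p,s}: G((s | q))=True (s | q)=True s=True q=False
s_1={p,r,s}: G((s | q))=True (s | q)=True s=True q=False
s_2={q,r}: G((s | q))=True (s | q)=True s=False q=True
s_3={p,s}: G((s | q))=True (s | q)=True s=True q=False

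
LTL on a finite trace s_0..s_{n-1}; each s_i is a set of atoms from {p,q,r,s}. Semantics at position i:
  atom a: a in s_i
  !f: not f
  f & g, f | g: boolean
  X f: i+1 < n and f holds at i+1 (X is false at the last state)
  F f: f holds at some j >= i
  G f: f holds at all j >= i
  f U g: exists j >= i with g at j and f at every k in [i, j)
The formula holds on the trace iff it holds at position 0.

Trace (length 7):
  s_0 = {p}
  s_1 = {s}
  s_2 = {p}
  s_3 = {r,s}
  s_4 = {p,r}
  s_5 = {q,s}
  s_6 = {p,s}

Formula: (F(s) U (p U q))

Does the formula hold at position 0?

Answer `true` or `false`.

Answer: true

Derivation:
s_0={p}: (F(s) U (p U q))=True F(s)=True s=False (p U q)=False p=True q=False
s_1={s}: (F(s) U (p U q))=True F(s)=True s=True (p U q)=False p=False q=False
s_2={p}: (F(s) U (p U q))=True F(s)=True s=False (p U q)=False p=True q=False
s_3={r,s}: (F(s) U (p U q))=True F(s)=True s=True (p U q)=False p=False q=False
s_4={p,r}: (F(s) U (p U q))=True F(s)=True s=False (p U q)=True p=True q=False
s_5={q,s}: (F(s) U (p U q))=True F(s)=True s=True (p U q)=True p=False q=True
s_6={p,s}: (F(s) U (p U q))=False F(s)=True s=True (p U q)=False p=True q=False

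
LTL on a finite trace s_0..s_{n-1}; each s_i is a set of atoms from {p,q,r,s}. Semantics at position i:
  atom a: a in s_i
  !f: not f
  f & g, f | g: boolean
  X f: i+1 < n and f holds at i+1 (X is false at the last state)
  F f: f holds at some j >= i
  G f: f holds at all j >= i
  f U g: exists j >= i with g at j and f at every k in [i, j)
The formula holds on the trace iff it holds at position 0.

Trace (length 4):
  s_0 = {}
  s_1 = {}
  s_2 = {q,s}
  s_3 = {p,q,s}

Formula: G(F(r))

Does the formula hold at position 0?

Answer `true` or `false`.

Answer: false

Derivation:
s_0={}: G(F(r))=False F(r)=False r=False
s_1={}: G(F(r))=False F(r)=False r=False
s_2={q,s}: G(F(r))=False F(r)=False r=False
s_3={p,q,s}: G(F(r))=False F(r)=False r=False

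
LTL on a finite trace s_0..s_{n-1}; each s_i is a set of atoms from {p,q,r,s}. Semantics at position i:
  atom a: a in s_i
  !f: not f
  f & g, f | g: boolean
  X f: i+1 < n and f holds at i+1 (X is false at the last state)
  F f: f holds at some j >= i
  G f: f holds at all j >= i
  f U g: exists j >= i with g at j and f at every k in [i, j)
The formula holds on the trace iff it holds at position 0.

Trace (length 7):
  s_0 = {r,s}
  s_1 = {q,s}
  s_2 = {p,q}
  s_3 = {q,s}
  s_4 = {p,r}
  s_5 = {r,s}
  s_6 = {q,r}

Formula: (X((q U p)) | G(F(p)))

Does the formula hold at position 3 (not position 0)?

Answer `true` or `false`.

s_0={r,s}: (X((q U p)) | G(F(p)))=True X((q U p))=True (q U p)=False q=False p=False G(F(p))=False F(p)=True
s_1={q,s}: (X((q U p)) | G(F(p)))=True X((q U p))=True (q U p)=True q=True p=False G(F(p))=False F(p)=True
s_2={p,q}: (X((q U p)) | G(F(p)))=True X((q U p))=True (q U p)=True q=True p=True G(F(p))=False F(p)=True
s_3={q,s}: (X((q U p)) | G(F(p)))=True X((q U p))=True (q U p)=True q=True p=False G(F(p))=False F(p)=True
s_4={p,r}: (X((q U p)) | G(F(p)))=False X((q U p))=False (q U p)=True q=False p=True G(F(p))=False F(p)=True
s_5={r,s}: (X((q U p)) | G(F(p)))=False X((q U p))=False (q U p)=False q=False p=False G(F(p))=False F(p)=False
s_6={q,r}: (X((q U p)) | G(F(p)))=False X((q U p))=False (q U p)=False q=True p=False G(F(p))=False F(p)=False
Evaluating at position 3: result = True

Answer: true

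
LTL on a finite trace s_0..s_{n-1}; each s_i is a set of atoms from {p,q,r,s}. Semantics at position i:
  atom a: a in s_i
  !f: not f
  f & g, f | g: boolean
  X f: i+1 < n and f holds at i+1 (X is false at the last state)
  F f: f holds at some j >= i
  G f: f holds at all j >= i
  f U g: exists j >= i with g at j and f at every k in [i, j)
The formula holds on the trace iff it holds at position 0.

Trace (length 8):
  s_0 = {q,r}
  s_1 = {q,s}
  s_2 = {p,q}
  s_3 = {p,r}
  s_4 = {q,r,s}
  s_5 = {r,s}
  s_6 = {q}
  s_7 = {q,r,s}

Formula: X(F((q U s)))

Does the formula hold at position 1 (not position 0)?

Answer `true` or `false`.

Answer: true

Derivation:
s_0={q,r}: X(F((q U s)))=True F((q U s))=True (q U s)=True q=True s=False
s_1={q,s}: X(F((q U s)))=True F((q U s))=True (q U s)=True q=True s=True
s_2={p,q}: X(F((q U s)))=True F((q U s))=True (q U s)=False q=True s=False
s_3={p,r}: X(F((q U s)))=True F((q U s))=True (q U s)=False q=False s=False
s_4={q,r,s}: X(F((q U s)))=True F((q U s))=True (q U s)=True q=True s=True
s_5={r,s}: X(F((q U s)))=True F((q U s))=True (q U s)=True q=False s=True
s_6={q}: X(F((q U s)))=True F((q U s))=True (q U s)=True q=True s=False
s_7={q,r,s}: X(F((q U s)))=False F((q U s))=True (q U s)=True q=True s=True
Evaluating at position 1: result = True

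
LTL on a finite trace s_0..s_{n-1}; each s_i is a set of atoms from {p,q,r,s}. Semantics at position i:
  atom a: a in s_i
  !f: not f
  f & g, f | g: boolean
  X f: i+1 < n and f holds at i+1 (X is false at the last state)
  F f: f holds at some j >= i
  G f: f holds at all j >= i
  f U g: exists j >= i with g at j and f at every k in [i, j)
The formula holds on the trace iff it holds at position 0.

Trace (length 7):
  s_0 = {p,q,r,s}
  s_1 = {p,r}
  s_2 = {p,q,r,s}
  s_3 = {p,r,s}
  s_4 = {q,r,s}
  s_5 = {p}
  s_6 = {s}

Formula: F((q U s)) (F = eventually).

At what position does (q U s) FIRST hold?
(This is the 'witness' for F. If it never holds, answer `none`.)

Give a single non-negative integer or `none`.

s_0={p,q,r,s}: (q U s)=True q=True s=True
s_1={p,r}: (q U s)=False q=False s=False
s_2={p,q,r,s}: (q U s)=True q=True s=True
s_3={p,r,s}: (q U s)=True q=False s=True
s_4={q,r,s}: (q U s)=True q=True s=True
s_5={p}: (q U s)=False q=False s=False
s_6={s}: (q U s)=True q=False s=True
F((q U s)) holds; first witness at position 0.

Answer: 0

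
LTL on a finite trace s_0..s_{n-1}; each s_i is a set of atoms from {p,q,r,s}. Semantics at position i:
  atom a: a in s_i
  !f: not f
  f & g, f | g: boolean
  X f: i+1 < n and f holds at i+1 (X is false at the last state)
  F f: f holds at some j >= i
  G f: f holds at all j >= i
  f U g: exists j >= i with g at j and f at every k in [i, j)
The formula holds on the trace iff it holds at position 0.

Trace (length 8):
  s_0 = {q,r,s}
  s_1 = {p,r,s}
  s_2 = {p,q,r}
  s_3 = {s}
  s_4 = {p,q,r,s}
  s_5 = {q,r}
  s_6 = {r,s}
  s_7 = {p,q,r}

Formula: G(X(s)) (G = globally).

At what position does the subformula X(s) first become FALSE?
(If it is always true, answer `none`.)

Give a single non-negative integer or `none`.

s_0={q,r,s}: X(s)=True s=True
s_1={p,r,s}: X(s)=False s=True
s_2={p,q,r}: X(s)=True s=False
s_3={s}: X(s)=True s=True
s_4={p,q,r,s}: X(s)=False s=True
s_5={q,r}: X(s)=True s=False
s_6={r,s}: X(s)=False s=True
s_7={p,q,r}: X(s)=False s=False
G(X(s)) holds globally = False
First violation at position 1.

Answer: 1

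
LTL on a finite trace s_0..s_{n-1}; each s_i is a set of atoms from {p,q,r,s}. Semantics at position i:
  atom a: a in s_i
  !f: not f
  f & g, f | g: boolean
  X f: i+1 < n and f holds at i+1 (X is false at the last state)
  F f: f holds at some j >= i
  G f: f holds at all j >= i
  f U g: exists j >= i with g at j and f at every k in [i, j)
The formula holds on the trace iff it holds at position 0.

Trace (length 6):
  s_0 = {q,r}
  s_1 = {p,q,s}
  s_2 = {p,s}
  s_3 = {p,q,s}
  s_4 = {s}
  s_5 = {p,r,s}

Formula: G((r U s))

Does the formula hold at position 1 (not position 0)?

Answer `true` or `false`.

Answer: true

Derivation:
s_0={q,r}: G((r U s))=True (r U s)=True r=True s=False
s_1={p,q,s}: G((r U s))=True (r U s)=True r=False s=True
s_2={p,s}: G((r U s))=True (r U s)=True r=False s=True
s_3={p,q,s}: G((r U s))=True (r U s)=True r=False s=True
s_4={s}: G((r U s))=True (r U s)=True r=False s=True
s_5={p,r,s}: G((r U s))=True (r U s)=True r=True s=True
Evaluating at position 1: result = True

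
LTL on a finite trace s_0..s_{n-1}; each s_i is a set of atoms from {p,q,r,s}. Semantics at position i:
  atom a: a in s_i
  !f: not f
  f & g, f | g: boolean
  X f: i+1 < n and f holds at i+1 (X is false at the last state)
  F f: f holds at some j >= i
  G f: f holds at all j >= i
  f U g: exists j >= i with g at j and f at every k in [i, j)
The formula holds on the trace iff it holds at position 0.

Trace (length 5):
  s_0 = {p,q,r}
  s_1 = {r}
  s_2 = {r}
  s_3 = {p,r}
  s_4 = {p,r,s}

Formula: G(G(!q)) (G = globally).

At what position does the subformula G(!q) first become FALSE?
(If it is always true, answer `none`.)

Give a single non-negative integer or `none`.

s_0={p,q,r}: G(!q)=False !q=False q=True
s_1={r}: G(!q)=True !q=True q=False
s_2={r}: G(!q)=True !q=True q=False
s_3={p,r}: G(!q)=True !q=True q=False
s_4={p,r,s}: G(!q)=True !q=True q=False
G(G(!q)) holds globally = False
First violation at position 0.

Answer: 0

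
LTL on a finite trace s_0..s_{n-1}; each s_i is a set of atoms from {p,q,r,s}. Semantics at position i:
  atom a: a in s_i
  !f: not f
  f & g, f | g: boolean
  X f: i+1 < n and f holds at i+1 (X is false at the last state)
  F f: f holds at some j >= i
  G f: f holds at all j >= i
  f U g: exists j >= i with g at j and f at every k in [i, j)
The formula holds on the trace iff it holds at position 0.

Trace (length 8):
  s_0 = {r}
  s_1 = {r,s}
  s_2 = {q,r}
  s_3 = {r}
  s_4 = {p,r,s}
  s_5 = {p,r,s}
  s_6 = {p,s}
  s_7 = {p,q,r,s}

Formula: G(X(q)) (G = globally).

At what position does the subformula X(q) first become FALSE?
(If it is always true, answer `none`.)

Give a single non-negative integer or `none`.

s_0={r}: X(q)=False q=False
s_1={r,s}: X(q)=True q=False
s_2={q,r}: X(q)=False q=True
s_3={r}: X(q)=False q=False
s_4={p,r,s}: X(q)=False q=False
s_5={p,r,s}: X(q)=False q=False
s_6={p,s}: X(q)=True q=False
s_7={p,q,r,s}: X(q)=False q=True
G(X(q)) holds globally = False
First violation at position 0.

Answer: 0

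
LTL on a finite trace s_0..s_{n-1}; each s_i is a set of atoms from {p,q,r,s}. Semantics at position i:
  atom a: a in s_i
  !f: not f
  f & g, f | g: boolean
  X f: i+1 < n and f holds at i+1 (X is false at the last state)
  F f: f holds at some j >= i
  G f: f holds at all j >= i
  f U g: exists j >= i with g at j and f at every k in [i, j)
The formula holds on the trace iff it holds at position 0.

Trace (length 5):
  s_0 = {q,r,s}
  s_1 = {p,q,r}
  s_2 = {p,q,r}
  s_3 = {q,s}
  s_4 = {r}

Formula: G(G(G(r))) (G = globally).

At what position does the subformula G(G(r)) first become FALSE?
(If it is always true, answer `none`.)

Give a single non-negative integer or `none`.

s_0={q,r,s}: G(G(r))=False G(r)=False r=True
s_1={p,q,r}: G(G(r))=False G(r)=False r=True
s_2={p,q,r}: G(G(r))=False G(r)=False r=True
s_3={q,s}: G(G(r))=False G(r)=False r=False
s_4={r}: G(G(r))=True G(r)=True r=True
G(G(G(r))) holds globally = False
First violation at position 0.

Answer: 0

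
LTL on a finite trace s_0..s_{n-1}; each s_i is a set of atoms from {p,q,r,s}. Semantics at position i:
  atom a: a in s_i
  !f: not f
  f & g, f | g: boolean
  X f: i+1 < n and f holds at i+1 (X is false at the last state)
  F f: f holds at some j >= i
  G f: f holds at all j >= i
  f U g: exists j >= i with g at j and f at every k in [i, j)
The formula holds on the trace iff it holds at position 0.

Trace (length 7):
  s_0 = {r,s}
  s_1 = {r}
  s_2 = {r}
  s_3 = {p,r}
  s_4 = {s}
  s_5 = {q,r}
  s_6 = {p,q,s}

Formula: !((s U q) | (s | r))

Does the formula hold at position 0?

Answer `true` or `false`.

Answer: false

Derivation:
s_0={r,s}: !((s U q) | (s | r))=False ((s U q) | (s | r))=True (s U q)=False s=True q=False (s | r)=True r=True
s_1={r}: !((s U q) | (s | r))=False ((s U q) | (s | r))=True (s U q)=False s=False q=False (s | r)=True r=True
s_2={r}: !((s U q) | (s | r))=False ((s U q) | (s | r))=True (s U q)=False s=False q=False (s | r)=True r=True
s_3={p,r}: !((s U q) | (s | r))=False ((s U q) | (s | r))=True (s U q)=False s=False q=False (s | r)=True r=True
s_4={s}: !((s U q) | (s | r))=False ((s U q) | (s | r))=True (s U q)=True s=True q=False (s | r)=True r=False
s_5={q,r}: !((s U q) | (s | r))=False ((s U q) | (s | r))=True (s U q)=True s=False q=True (s | r)=True r=True
s_6={p,q,s}: !((s U q) | (s | r))=False ((s U q) | (s | r))=True (s U q)=True s=True q=True (s | r)=True r=False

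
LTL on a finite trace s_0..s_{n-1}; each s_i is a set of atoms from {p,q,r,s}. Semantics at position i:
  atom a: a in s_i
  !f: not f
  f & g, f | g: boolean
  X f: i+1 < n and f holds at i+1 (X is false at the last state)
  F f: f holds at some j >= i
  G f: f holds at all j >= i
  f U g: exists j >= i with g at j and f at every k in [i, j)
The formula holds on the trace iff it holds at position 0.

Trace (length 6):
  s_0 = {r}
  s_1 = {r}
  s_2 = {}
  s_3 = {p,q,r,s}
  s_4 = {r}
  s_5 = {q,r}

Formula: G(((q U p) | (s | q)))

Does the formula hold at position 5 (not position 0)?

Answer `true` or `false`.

s_0={r}: G(((q U p) | (s | q)))=False ((q U p) | (s | q))=False (q U p)=False q=False p=False (s | q)=False s=False
s_1={r}: G(((q U p) | (s | q)))=False ((q U p) | (s | q))=False (q U p)=False q=False p=False (s | q)=False s=False
s_2={}: G(((q U p) | (s | q)))=False ((q U p) | (s | q))=False (q U p)=False q=False p=False (s | q)=False s=False
s_3={p,q,r,s}: G(((q U p) | (s | q)))=False ((q U p) | (s | q))=True (q U p)=True q=True p=True (s | q)=True s=True
s_4={r}: G(((q U p) | (s | q)))=False ((q U p) | (s | q))=False (q U p)=False q=False p=False (s | q)=False s=False
s_5={q,r}: G(((q U p) | (s | q)))=True ((q U p) | (s | q))=True (q U p)=False q=True p=False (s | q)=True s=False
Evaluating at position 5: result = True

Answer: true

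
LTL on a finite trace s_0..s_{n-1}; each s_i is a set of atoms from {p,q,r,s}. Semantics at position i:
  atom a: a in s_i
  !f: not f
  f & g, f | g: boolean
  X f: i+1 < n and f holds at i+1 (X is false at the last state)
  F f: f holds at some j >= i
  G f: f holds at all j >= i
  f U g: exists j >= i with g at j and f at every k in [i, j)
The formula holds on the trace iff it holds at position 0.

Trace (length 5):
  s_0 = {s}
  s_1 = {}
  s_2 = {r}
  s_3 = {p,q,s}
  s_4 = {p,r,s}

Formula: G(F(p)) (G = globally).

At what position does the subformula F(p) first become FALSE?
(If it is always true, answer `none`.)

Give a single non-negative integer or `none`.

s_0={s}: F(p)=True p=False
s_1={}: F(p)=True p=False
s_2={r}: F(p)=True p=False
s_3={p,q,s}: F(p)=True p=True
s_4={p,r,s}: F(p)=True p=True
G(F(p)) holds globally = True
No violation — formula holds at every position.

Answer: none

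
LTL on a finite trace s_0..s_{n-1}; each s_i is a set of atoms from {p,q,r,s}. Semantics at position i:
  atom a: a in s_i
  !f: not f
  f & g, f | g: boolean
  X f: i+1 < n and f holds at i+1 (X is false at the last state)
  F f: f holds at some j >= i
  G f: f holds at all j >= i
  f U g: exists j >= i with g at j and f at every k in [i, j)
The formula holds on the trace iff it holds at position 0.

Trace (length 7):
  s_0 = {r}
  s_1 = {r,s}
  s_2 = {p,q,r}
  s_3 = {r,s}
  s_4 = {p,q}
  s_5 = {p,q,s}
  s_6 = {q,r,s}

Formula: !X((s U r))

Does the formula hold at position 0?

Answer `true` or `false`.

Answer: false

Derivation:
s_0={r}: !X((s U r))=False X((s U r))=True (s U r)=True s=False r=True
s_1={r,s}: !X((s U r))=False X((s U r))=True (s U r)=True s=True r=True
s_2={p,q,r}: !X((s U r))=False X((s U r))=True (s U r)=True s=False r=True
s_3={r,s}: !X((s U r))=True X((s U r))=False (s U r)=True s=True r=True
s_4={p,q}: !X((s U r))=False X((s U r))=True (s U r)=False s=False r=False
s_5={p,q,s}: !X((s U r))=False X((s U r))=True (s U r)=True s=True r=False
s_6={q,r,s}: !X((s U r))=True X((s U r))=False (s U r)=True s=True r=True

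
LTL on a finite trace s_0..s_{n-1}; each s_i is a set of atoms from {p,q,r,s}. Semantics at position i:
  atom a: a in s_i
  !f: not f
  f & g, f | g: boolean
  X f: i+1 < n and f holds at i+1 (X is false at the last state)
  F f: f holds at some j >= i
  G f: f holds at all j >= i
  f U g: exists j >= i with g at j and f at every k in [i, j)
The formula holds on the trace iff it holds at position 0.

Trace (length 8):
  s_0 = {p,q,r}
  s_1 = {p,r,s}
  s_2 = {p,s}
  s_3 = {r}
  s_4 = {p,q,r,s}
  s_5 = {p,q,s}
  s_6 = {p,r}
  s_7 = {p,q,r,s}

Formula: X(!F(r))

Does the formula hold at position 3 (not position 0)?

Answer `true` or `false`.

Answer: false

Derivation:
s_0={p,q,r}: X(!F(r))=False !F(r)=False F(r)=True r=True
s_1={p,r,s}: X(!F(r))=False !F(r)=False F(r)=True r=True
s_2={p,s}: X(!F(r))=False !F(r)=False F(r)=True r=False
s_3={r}: X(!F(r))=False !F(r)=False F(r)=True r=True
s_4={p,q,r,s}: X(!F(r))=False !F(r)=False F(r)=True r=True
s_5={p,q,s}: X(!F(r))=False !F(r)=False F(r)=True r=False
s_6={p,r}: X(!F(r))=False !F(r)=False F(r)=True r=True
s_7={p,q,r,s}: X(!F(r))=False !F(r)=False F(r)=True r=True
Evaluating at position 3: result = False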